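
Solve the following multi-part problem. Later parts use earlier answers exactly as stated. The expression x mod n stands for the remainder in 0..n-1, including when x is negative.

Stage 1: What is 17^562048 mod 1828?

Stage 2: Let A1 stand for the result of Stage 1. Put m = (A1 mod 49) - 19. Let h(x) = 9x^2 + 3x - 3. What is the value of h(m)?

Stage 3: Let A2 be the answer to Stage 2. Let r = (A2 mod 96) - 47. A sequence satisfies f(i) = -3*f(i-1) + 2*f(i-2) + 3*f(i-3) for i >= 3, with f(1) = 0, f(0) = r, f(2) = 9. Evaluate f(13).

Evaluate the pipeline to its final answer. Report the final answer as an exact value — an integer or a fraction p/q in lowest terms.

Stage 1: squarings mod 1828: 17^1=17, 17^2=289, 17^4=1261, 17^8=1589, 17^16=453, 17^32=473, 17^64=713, 17^128=185, 17^256=1321, 17^512=1129, 17^1024=525, 17^2048=1425, 17^4096=1545, 17^8192=1485, 17^16384=657, 17^32768=241, 17^65536=1413, 17^131072=393, 17^262144=897, 17^524288=289; 17^562048 = 17^128 * 17^256 * 17^512 * 17^4096 * 17^32768 * 17^524288 = 1321 (mod 1828); answer 1321
Stage 2: A1 = 1321; m = 28; 9*(28)^2 + 3*(28)^1 - 3 = (7056) + (84) + (-3) = 7137; answer 7137
Stage 3: A2 = 7137; r = -14; f(3) = -3*(9) + 2*(0) + 3*(-14) = -69; iterating: f(3)=-69, f(4)=225, f(5)=-786, f(6)=2601, f(7)=-8700, f(8)=28944, f(9)=-96429, f(10)=321075, f(11)=-1069251, f(12)=3560616, f(13)=-11857125; answer -11857125

-11857125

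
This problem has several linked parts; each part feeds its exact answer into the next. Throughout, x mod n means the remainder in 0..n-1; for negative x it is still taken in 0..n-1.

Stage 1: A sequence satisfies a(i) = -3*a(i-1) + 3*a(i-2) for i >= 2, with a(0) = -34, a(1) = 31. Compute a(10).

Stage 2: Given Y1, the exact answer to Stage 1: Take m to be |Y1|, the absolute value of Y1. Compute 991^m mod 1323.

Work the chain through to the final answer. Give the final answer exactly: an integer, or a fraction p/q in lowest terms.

Stage 1: a(2) = -3*(31) + 3*(-34) = -195; iterating: a(2)=-195, a(3)=678, a(4)=-2619, a(5)=9891, a(6)=-37530, a(7)=142263, a(8)=-539379, a(9)=2044926, a(10)=-7752915; answer -7752915
Stage 2: Y1 = -7752915; m = 7752915; squarings mod 1323: 991^1=991, 991^2=415, 991^4=235, 991^8=982, 991^16=1180, 991^32=604, 991^64=991, 991^128=415, 991^256=235, 991^512=982, 991^1024=1180, 991^2048=604, 991^4096=991, 991^8192=415, 991^16384=235, 991^32768=982, 991^65536=1180, 991^131072=604, 991^262144=991, 991^524288=415, 991^1048576=235, 991^2097152=982, 991^4194304=1180; 991^7752915 = 991^1 * 991^2 * 991^16 * 991^64 * 991^128 * 991^1024 * 991^2048 * 991^16384 * 991^131072 * 991^262144 * 991^1048576 * 991^2097152 * 991^4194304 = 757 (mod 1323); answer 757

757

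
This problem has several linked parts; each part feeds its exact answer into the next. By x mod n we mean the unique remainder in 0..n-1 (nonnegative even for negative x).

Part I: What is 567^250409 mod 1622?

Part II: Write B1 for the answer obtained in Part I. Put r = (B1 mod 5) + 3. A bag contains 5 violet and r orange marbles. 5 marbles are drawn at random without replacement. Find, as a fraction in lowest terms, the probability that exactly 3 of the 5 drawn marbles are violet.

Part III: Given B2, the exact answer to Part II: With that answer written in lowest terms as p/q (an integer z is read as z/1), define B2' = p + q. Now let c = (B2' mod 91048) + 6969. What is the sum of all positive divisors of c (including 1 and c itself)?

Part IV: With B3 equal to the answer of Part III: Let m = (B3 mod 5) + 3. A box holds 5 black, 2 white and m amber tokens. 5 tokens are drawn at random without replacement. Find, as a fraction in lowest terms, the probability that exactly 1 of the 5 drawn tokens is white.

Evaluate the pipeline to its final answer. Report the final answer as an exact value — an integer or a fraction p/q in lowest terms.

5/9

Part I: squarings mod 1622: 567^1=567, 567^2=333, 567^4=593, 567^8=1297, 567^16=195, 567^32=719, 567^64=1165, 567^128=1233, 567^256=475, 567^512=167, 567^1024=315, 567^2048=283, 567^4096=611, 567^8192=261, 567^16384=1619, 567^32768=9, 567^65536=81, 567^131072=73; 567^250409 = 567^1 * 567^8 * 567^32 * 567^512 * 567^4096 * 567^16384 * 567^32768 * 567^65536 * 567^131072 = 271 (mod 1622); answer 271
Part II: B1 = 271; r = 4; total draws C(9,5) = 126; favorable C(5,3)*C(4,2) = 60; P = 10/21; answer 10/21
Part III: B2 = 10/21; threaded value p + q = 31; c = 7000; 7000 = 2^3 * 5^3 * 7; sigma = (1 + 2 + 4 + 8) * (1 + 5 + 25 + 125) * (1 + 7) = 15 * 156 * 8 = 18720; answer 18720
Part IV: B3 = 18720; m = 3; total draws C(10,5) = 252; favorable C(2,1)*C(8,4) = 140; P = 5/9; answer 5/9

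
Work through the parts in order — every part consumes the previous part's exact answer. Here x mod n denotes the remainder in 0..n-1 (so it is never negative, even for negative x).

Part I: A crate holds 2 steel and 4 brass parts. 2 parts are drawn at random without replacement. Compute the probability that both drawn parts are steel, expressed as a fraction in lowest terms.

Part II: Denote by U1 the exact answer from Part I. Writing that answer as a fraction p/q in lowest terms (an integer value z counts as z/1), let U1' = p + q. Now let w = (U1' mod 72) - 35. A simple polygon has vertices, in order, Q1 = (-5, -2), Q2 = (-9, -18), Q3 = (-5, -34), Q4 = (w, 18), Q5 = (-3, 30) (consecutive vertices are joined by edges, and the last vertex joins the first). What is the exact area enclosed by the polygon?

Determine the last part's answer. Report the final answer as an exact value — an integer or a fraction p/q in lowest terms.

404

Part I: total draws C(6,2) = 15; favorable C(2,2) = 1; P = 1/15; answer 1/15
Part II: U1 = 1/15; threaded value p + q = 16; w = -19; cross terms: (-5*-18 - -9*-2)=72, (-9*-34 - -5*-18)=216, (-5*18 - -19*-34)=-736, (-19*30 - -3*18)=-516, (-3*-2 - -5*30)=156; twice the area = |-808| = 808; area = 404; answer 404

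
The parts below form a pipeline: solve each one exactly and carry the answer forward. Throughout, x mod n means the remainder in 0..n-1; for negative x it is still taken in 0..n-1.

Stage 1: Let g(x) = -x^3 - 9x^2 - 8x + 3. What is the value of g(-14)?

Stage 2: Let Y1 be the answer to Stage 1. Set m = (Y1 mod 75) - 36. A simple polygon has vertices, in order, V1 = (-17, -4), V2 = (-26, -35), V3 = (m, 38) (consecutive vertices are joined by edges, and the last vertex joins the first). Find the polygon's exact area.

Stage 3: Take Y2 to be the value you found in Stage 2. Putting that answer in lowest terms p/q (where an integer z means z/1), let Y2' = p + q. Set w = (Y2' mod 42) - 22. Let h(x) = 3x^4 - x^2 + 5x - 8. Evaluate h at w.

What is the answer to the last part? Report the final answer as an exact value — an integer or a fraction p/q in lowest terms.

250181

Stage 1: -1*(-14)^3 - 9*(-14)^2 - 8*(-14)^1 + 3 = (2744) + (-1764) + (112) + (3) = 1095; answer 1095
Stage 2: Y1 = 1095; m = 9; cross terms: (-17*-35 - -26*-4)=491, (-26*38 - 9*-35)=-673, (9*-4 - -17*38)=610; twice the area = |428| = 428; area = 214; answer 214
Stage 3: Y2 = 214; threaded value p + q = 215; w = -17; 3*(-17)^4 - 1*(-17)^2 + 5*(-17)^1 - 8 = (250563) + (-289) + (-85) + (-8) = 250181; answer 250181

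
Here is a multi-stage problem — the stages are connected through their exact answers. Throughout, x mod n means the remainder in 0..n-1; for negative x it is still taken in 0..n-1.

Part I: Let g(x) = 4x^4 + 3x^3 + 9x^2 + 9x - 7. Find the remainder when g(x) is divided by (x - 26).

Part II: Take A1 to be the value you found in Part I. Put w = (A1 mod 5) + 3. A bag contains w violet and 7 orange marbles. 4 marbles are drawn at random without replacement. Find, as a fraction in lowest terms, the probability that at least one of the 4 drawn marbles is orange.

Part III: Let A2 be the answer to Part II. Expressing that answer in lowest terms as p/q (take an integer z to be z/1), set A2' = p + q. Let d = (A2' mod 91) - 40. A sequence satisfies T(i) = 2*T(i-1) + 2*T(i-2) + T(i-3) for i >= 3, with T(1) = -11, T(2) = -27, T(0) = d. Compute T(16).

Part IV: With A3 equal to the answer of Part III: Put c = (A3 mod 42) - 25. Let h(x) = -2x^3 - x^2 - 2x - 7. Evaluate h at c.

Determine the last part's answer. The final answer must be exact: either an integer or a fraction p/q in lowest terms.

Part I: remainder = value at the root: 4*(26)^4 + 3*(26)^3 + 9*(26)^2 + 9*(26)^1 - 7 = (1827904) + (52728) + (6084) + (234) + (-7) = 1886943; answer 1886943
Part II: A1 = 1886943; w = 6; total draws C(13,4) = 715; complement C(6,4) = 15; favorable 715 - 15 = 700; P = 140/143; answer 140/143
Part III: A2 = 140/143; threaded value p + q = 283; d = -30; T(3) = 2*(-27) + 2*(-11) + 1*(-30) = -106; iterating: T(3)=-106, T(4)=-277, T(5)=-793, T(6)=-2246, T(7)=-6355, T(8)=-17995, T(9)=-50946, T(10)=-144237, T(11)=-408361, T(12)=-1156142, T(13)=-3273243, T(14)=-9267131, T(15)=-26236890, T(16)=-74281285; answer -74281285
Part IV: A3 = -74281285; c = 16; -2*(16)^3 - 1*(16)^2 - 2*(16)^1 - 7 = (-8192) + (-256) + (-32) + (-7) = -8487; answer -8487

-8487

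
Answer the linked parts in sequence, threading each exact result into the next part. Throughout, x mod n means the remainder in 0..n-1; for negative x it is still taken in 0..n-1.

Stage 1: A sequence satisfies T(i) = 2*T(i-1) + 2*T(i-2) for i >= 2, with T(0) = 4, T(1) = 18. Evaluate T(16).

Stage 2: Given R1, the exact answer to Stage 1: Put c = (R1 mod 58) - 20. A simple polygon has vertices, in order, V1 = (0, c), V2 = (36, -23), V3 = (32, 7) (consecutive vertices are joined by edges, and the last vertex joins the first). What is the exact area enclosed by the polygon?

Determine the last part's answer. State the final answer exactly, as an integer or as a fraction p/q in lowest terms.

458

Stage 1: T(2) = 2*(18) + 2*(4) = 44; iterating: T(2)=44, T(3)=124, T(4)=336, T(5)=920, T(6)=2512, T(7)=6864, T(8)=18752, T(9)=51232, T(10)=139968, T(11)=382400, T(12)=1044736, T(13)=2854272, T(14)=7798016, T(15)=21304576, T(16)=58205184; answer 58205184
Stage 2: R1 = 58205184; c = 18; cross terms: (0*-23 - 36*18)=-648, (36*7 - 32*-23)=988, (32*18 - 0*7)=576; twice the area = |916| = 916; area = 458; answer 458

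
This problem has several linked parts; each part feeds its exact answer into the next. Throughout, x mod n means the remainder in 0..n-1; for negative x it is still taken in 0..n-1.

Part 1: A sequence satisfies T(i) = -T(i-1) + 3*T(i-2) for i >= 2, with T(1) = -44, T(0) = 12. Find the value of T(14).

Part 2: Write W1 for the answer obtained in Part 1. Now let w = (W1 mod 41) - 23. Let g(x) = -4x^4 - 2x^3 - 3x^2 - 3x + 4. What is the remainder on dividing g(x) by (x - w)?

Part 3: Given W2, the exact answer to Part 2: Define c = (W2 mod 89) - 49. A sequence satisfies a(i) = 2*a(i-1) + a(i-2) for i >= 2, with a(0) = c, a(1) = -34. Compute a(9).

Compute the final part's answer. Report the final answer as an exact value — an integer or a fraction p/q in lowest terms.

Part 1: T(2) = -1*(-44) + 3*(12) = 80; iterating: T(2)=80, T(3)=-212, T(4)=452, T(5)=-1088, T(6)=2444, T(7)=-5708, T(8)=13040, T(9)=-30164, T(10)=69284, T(11)=-159776, T(12)=367628, T(13)=-846956, T(14)=1949840; answer 1949840
Part 2: W1 = 1949840; w = -20; remainder = value at the root: -4*(-20)^4 - 2*(-20)^3 - 3*(-20)^2 - 3*(-20)^1 + 4 = (-640000) + (16000) + (-1200) + (60) + (4) = -625136; answer -625136
Part 3: W2 = -625136; c = -49; a(2) = 2*(-34) + 1*(-49) = -117; iterating: a(2)=-117, a(3)=-268, a(4)=-653, a(5)=-1574, a(6)=-3801, a(7)=-9176, a(8)=-22153, a(9)=-53482; answer -53482

-53482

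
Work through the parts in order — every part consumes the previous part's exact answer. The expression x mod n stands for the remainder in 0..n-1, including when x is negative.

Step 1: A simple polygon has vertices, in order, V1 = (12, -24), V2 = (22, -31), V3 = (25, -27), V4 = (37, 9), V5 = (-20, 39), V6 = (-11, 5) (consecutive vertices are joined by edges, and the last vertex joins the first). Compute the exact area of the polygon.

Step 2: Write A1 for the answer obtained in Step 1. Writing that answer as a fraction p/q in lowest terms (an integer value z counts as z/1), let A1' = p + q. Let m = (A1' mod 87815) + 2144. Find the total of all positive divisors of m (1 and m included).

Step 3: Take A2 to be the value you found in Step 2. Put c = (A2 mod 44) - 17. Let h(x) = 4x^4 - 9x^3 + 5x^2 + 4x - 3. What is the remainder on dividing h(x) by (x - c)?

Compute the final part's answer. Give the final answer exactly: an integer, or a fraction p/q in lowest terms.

11

Step 1: cross terms: (12*-31 - 22*-24)=156, (22*-27 - 25*-31)=181, (25*9 - 37*-27)=1224, (37*39 - -20*9)=1623, (-20*5 - -11*39)=329, (-11*-24 - 12*5)=204; twice the area = |3717| = 3717; area = 3717/2; answer 3717/2
Step 2: A1 = 3717/2; threaded value p + q = 3719; m = 5863; 5863 = 11 * 13 * 41; sigma = (1 + 11) * (1 + 13) * (1 + 41) = 12 * 14 * 42 = 7056; answer 7056
Step 3: A2 = 7056; c = -1; remainder = value at the root: 4*(-1)^4 - 9*(-1)^3 + 5*(-1)^2 + 4*(-1)^1 - 3 = (4) + (9) + (5) + (-4) + (-3) = 11; answer 11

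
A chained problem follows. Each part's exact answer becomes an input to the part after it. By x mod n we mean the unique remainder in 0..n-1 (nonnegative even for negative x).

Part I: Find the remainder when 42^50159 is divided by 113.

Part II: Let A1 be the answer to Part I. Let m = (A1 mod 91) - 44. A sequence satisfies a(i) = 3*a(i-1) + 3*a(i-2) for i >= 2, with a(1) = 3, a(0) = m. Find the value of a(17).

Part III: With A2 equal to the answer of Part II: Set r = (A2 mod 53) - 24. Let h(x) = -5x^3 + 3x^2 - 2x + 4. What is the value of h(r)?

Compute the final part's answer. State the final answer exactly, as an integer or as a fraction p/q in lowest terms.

Part I: squarings mod 113: 42^1=42, 42^2=69, 42^4=15, 42^8=112, 42^16=1, 42^32=1, 42^64=1, 42^128=1, 42^256=1, 42^512=1, 42^1024=1, 42^2048=1, 42^4096=1, 42^8192=1, 42^16384=1, 42^32768=1; 42^50159 = 42^1 * 42^2 * 42^4 * 42^8 * 42^32 * 42^64 * 42^128 * 42^256 * 42^512 * 42^16384 * 42^32768 = 35 (mod 113); answer 35
Part II: A1 = 35; m = -9; a(2) = 3*(3) + 3*(-9) = -18; iterating: a(2)=-18, a(3)=-45, a(4)=-189, a(5)=-702, a(6)=-2673, a(7)=-10125, a(8)=-38394, a(9)=-145557, a(10)=-551853, a(11)=-2092230, a(12)=-7932249, a(13)=-30073437, a(14)=-114017058, a(15)=-432271485, a(16)=-1638865629, a(17)=-6213411342; answer -6213411342
Part III: A2 = -6213411342; r = 15; -5*(15)^3 + 3*(15)^2 - 2*(15)^1 + 4 = (-16875) + (675) + (-30) + (4) = -16226; answer -16226

-16226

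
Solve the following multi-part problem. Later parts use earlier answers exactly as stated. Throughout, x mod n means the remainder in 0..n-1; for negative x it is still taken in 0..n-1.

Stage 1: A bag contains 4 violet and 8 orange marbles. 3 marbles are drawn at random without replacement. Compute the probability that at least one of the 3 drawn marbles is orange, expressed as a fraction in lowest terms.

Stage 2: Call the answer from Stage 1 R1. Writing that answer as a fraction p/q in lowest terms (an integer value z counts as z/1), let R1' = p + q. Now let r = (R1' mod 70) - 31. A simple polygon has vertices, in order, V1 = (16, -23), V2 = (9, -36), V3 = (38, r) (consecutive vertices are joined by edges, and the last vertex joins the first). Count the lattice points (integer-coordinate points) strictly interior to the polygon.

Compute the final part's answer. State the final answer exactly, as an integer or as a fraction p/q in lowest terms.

Stage 1: total draws C(12,3) = 220; complement C(4,3) = 4; favorable 220 - 4 = 216; P = 54/55; answer 54/55
Stage 2: R1 = 54/55; threaded value p + q = 109; r = 8; cross terms: (16*-36 - 9*-23)=-369, (9*8 - 38*-36)=1440, (38*-23 - 16*8)=-1002; twice the area = |69| = 69; area = 69/2; boundary points = 1 + 1 + 1 = 3; strictly interior points = area - boundary/2 + 1 = 34; answer 34

34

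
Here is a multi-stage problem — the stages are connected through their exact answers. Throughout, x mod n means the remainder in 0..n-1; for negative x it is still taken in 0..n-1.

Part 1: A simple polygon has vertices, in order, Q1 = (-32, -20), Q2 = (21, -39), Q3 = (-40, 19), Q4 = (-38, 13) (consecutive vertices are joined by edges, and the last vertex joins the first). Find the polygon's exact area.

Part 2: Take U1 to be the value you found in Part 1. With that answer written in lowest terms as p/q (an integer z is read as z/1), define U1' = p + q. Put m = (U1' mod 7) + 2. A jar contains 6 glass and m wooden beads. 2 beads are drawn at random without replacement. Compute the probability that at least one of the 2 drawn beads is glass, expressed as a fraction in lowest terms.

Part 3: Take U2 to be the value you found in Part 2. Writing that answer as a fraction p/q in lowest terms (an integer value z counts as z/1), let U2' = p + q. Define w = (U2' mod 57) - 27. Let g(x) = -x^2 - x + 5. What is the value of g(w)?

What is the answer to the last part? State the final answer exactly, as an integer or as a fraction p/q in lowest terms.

Part 1: cross terms: (-32*-39 - 21*-20)=1668, (21*19 - -40*-39)=-1161, (-40*13 - -38*19)=202, (-38*-20 - -32*13)=1176; twice the area = |1885| = 1885; area = 1885/2; answer 1885/2
Part 2: U1 = 1885/2; threaded value p + q = 1887; m = 6; total draws C(12,2) = 66; complement C(6,2) = 15; favorable 66 - 15 = 51; P = 17/22; answer 17/22
Part 3: U2 = 17/22; threaded value p + q = 39; w = 12; -1*(12)^2 - 1*(12)^1 + 5 = (-144) + (-12) + (5) = -151; answer -151

-151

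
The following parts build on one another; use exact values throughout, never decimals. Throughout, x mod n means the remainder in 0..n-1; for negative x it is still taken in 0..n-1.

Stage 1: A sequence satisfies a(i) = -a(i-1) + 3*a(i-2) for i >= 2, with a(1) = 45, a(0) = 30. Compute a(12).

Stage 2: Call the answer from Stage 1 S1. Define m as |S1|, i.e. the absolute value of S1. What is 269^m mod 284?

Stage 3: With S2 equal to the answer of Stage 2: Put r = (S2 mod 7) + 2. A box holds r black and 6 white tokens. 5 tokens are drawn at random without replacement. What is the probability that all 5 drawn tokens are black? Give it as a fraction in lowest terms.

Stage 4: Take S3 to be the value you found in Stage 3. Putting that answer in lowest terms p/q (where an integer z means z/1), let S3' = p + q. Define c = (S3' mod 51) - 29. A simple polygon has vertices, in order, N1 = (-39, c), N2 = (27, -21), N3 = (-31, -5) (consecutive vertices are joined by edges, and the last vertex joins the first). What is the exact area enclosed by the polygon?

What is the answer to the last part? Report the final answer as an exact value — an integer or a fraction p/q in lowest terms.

Stage 1: a(2) = -1*(45) + 3*(30) = 45; iterating: a(2)=45, a(3)=90, a(4)=45, a(5)=225, a(6)=-90, a(7)=765, a(8)=-1035, a(9)=3330, a(10)=-6435, a(11)=16425, a(12)=-35730; answer -35730
Stage 2: S1 = -35730; m = 35730; squarings mod 284: 269^1=269, 269^2=225, 269^4=73, 269^8=217, 269^16=229, 269^32=185, 269^64=145, 269^128=9, 269^256=81, 269^512=29, 269^1024=273, 269^2048=121, 269^4096=157, 269^8192=225, 269^16384=73, 269^32768=217; 269^35730 = 269^2 * 269^16 * 269^128 * 269^256 * 269^512 * 269^2048 * 269^32768 = 45 (mod 284); answer 45
Stage 3: S2 = 45; r = 5; total draws C(11,5) = 462; favorable C(5,5) = 1; P = 1/462; answer 1/462
Stage 4: S3 = 1/462; threaded value p + q = 463; c = -25; cross terms: (-39*-21 - 27*-25)=1494, (27*-5 - -31*-21)=-786, (-31*-25 - -39*-5)=580; twice the area = |1288| = 1288; area = 644; answer 644

644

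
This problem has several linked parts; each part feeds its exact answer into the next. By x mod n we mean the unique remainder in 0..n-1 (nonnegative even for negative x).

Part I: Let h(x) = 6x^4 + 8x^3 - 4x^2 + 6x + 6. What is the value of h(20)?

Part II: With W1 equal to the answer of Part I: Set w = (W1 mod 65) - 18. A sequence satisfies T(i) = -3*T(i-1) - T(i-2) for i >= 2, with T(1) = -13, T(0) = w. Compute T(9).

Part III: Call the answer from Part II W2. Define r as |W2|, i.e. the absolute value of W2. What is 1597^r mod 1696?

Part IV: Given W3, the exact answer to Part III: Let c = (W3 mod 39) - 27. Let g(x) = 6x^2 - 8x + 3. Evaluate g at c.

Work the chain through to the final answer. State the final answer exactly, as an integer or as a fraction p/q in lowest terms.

Part I: 6*(20)^4 + 8*(20)^3 - 4*(20)^2 + 6*(20)^1 + 6 = (960000) + (64000) + (-1600) + (120) + (6) = 1022526; answer 1022526
Part II: W1 = 1022526; w = -7; T(2) = -3*(-13) - 1*(-7) = 46; iterating: T(2)=46, T(3)=-125, T(4)=329, T(5)=-862, T(6)=2257, T(7)=-5909, T(8)=15470, T(9)=-40501; answer -40501
Part III: W2 = -40501; r = 40501; squarings mod 1696: 1597^1=1597, 1597^2=1321, 1597^4=1553, 1597^8=97, 1597^16=929, 1597^32=1473, 1597^64=545, 1597^128=225, 1597^256=1441, 1597^512=577, 1597^1024=513, 1597^2048=289, 1597^4096=417, 1597^8192=897, 1597^16384=705, 1597^32768=97; 1597^40501 = 1597^1 * 1597^4 * 1597^16 * 1597^32 * 1597^512 * 1597^1024 * 1597^2048 * 1597^4096 * 1597^32768 = 1389 (mod 1696); answer 1389
Part IV: W3 = 1389; c = -3; 6*(-3)^2 - 8*(-3)^1 + 3 = (54) + (24) + (3) = 81; answer 81

81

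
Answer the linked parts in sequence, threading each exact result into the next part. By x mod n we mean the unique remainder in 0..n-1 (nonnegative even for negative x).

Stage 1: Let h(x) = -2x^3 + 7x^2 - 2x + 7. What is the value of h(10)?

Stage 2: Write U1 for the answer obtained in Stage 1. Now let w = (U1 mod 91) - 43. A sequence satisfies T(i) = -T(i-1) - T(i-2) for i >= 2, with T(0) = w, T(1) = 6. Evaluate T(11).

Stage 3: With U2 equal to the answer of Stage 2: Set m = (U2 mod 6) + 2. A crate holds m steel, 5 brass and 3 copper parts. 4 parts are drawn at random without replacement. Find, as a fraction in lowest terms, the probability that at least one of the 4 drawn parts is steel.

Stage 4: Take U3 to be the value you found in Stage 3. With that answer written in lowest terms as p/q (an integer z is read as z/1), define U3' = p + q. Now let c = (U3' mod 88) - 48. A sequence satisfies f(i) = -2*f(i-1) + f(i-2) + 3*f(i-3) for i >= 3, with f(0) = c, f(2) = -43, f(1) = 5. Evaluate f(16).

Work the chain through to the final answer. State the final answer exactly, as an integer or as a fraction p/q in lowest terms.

Stage 1: -2*(10)^3 + 7*(10)^2 - 2*(10)^1 + 7 = (-2000) + (700) + (-20) + (7) = -1313; answer -1313
Stage 2: U1 = -1313; w = 9; T(2) = -1*(6) - 1*(9) = -15; iterating: T(2)=-15, T(3)=9, T(4)=6, T(5)=-15, T(6)=9, T(7)=6, T(8)=-15, T(9)=9, T(10)=6, T(11)=-15; answer -15
Stage 3: U2 = -15; m = 5; total draws C(13,4) = 715; complement C(8,4) = 70; favorable 715 - 70 = 645; P = 129/143; answer 129/143
Stage 4: U3 = 129/143; threaded value p + q = 272; c = -40; f(3) = -2*(-43) + 1*(5) + 3*(-40) = -29; iterating: f(3)=-29, f(4)=30, f(5)=-218, f(6)=379, f(7)=-886, f(8)=1497, f(9)=-2743, f(10)=4325, f(11)=-6902, f(12)=9900, f(13)=-13727, f(14)=16648, f(15)=-17323, f(16)=10113; answer 10113

10113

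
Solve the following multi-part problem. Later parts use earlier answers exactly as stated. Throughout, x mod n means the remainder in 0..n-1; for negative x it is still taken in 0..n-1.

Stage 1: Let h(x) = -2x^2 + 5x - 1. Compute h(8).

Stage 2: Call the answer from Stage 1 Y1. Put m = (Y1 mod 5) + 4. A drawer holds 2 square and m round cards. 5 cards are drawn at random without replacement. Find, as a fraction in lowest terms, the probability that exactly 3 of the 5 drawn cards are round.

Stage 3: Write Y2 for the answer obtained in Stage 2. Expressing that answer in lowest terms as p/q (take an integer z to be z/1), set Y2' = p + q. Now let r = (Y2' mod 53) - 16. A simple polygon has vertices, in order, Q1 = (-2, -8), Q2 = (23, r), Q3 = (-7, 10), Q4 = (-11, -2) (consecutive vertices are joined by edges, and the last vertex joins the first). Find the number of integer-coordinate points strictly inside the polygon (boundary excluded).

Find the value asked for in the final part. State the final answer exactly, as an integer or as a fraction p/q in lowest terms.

343

Stage 1: -2*(8)^2 + 5*(8)^1 - 1 = (-128) + (40) + (-1) = -89; answer -89
Stage 2: Y1 = -89; m = 5; total draws C(7,5) = 21; favorable C(5,3)*C(2,2) = 10; P = 10/21; answer 10/21
Stage 3: Y2 = 10/21; threaded value p + q = 31; r = 15; cross terms: (-2*15 - 23*-8)=154, (23*10 - -7*15)=335, (-7*-2 - -11*10)=124, (-11*-8 - -2*-2)=84; twice the area = |697| = 697; area = 697/2; boundary points = 1 + 5 + 4 + 3 = 13; strictly interior points = area - boundary/2 + 1 = 343; answer 343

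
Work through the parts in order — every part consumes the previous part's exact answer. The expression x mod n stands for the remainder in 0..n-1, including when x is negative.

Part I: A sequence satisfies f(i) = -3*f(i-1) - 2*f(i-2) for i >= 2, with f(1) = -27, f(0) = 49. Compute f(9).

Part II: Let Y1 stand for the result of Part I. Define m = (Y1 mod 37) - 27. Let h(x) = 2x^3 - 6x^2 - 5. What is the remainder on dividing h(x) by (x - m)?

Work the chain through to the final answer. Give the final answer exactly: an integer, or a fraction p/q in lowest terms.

Part I: f(2) = -3*(-27) - 2*(49) = -17; iterating: f(2)=-17, f(3)=105, f(4)=-281, f(5)=633, f(6)=-1337, f(7)=2745, f(8)=-5561, f(9)=11193; answer 11193
Part II: Y1 = 11193; m = -8; remainder = value at the root: 2*(-8)^3 - 6*(-8)^2 - 5 = (-1024) + (-384) + (-5) = -1413; answer -1413

-1413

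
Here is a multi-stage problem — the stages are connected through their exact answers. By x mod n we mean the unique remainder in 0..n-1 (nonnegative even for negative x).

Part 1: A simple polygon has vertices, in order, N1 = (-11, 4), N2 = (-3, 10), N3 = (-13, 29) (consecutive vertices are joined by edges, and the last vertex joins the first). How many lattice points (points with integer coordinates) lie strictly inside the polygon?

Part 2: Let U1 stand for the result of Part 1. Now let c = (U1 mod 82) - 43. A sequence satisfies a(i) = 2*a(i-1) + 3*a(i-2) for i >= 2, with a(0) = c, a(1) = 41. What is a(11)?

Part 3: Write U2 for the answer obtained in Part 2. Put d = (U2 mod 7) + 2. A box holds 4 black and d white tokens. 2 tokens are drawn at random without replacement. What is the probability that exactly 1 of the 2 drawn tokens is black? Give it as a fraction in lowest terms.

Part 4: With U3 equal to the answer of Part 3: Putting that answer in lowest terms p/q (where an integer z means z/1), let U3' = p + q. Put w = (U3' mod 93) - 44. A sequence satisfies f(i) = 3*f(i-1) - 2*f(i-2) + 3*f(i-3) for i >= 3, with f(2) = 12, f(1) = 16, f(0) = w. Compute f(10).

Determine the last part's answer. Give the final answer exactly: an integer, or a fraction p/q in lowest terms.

Part 1: cross terms: (-11*10 - -3*4)=-98, (-3*29 - -13*10)=43, (-13*4 - -11*29)=267; twice the area = |212| = 212; area = 106; boundary points = 2 + 1 + 1 = 4; strictly interior points = area - boundary/2 + 1 = 105; answer 105
Part 2: U1 = 105; c = -20; a(2) = 2*(41) + 3*(-20) = 22; iterating: a(2)=22, a(3)=167, a(4)=400, a(5)=1301, a(6)=3802, a(7)=11507, a(8)=34420, a(9)=103361, a(10)=309982, a(11)=930047; answer 930047
Part 3: U2 = 930047; d = 8; total draws C(12,2) = 66; favorable C(4,1)*C(8,1) = 32; P = 16/33; answer 16/33
Part 4: U3 = 16/33; threaded value p + q = 49; w = 5; f(3) = 3*(12) - 2*(16) + 3*(5) = 19; iterating: f(3)=19, f(4)=81, f(5)=241, f(6)=618, f(7)=1615, f(8)=4332, f(9)=11620, f(10)=31041; answer 31041

31041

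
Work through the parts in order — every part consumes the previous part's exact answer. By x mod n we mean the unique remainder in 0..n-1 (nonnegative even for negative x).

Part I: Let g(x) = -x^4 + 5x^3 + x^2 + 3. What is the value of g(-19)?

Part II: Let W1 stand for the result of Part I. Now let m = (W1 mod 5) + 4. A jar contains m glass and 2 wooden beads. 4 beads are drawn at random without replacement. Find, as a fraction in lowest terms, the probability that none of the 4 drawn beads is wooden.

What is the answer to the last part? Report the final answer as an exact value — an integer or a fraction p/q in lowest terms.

Part I: -1*(-19)^4 + 5*(-19)^3 + 1*(-19)^2 + 3 = (-130321) + (-34295) + (361) + (3) = -164252; answer -164252
Part II: W1 = -164252; m = 7; total draws C(9,4) = 126; favorable C(7,4) = 35; P = 5/18; answer 5/18

5/18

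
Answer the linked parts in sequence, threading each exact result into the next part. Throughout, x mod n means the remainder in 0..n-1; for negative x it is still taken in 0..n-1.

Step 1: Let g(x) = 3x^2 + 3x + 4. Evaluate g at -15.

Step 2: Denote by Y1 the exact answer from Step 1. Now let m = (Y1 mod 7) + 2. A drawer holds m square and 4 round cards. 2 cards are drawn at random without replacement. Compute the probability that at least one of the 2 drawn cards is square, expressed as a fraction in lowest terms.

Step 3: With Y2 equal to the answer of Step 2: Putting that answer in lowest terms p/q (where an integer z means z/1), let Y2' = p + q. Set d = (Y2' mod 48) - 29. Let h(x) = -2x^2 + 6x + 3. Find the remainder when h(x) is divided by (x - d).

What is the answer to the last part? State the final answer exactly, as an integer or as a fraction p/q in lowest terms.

Step 1: 3*(-15)^2 + 3*(-15)^1 + 4 = (675) + (-45) + (4) = 634; answer 634
Step 2: Y1 = 634; m = 6; total draws C(10,2) = 45; complement C(4,2) = 6; favorable 45 - 6 = 39; P = 13/15; answer 13/15
Step 3: Y2 = 13/15; threaded value p + q = 28; d = -1; remainder = value at the root: -2*(-1)^2 + 6*(-1)^1 + 3 = (-2) + (-6) + (3) = -5; answer -5

-5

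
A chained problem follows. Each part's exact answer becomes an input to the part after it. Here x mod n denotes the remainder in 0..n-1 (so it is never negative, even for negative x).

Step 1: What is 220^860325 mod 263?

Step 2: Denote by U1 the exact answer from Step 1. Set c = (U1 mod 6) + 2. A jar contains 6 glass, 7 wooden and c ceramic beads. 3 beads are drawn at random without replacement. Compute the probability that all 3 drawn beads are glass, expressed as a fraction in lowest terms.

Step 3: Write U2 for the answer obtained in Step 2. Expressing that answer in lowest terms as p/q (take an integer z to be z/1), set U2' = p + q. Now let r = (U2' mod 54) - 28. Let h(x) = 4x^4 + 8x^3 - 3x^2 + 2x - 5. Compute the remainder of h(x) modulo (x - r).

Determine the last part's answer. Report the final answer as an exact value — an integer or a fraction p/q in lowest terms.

47526

Step 1: squarings mod 263: 220^1=220, 220^2=8, 220^4=64, 220^8=151, 220^16=183, 220^32=88, 220^64=117, 220^128=13, 220^256=169, 220^512=157, 220^1024=190, 220^2048=69, 220^4096=27, 220^8192=203, 220^16384=181, 220^32768=149, 220^65536=109, 220^131072=46, 220^262144=12, 220^524288=144; 220^860325 = 220^1 * 220^4 * 220^32 * 220^128 * 220^8192 * 220^65536 * 220^262144 * 220^524288 = 202 (mod 263); answer 202
Step 2: U1 = 202; c = 6; total draws C(19,3) = 969; favorable C(6,3) = 20; P = 20/969; answer 20/969
Step 3: U2 = 20/969; threaded value p + q = 989; r = -11; remainder = value at the root: 4*(-11)^4 + 8*(-11)^3 - 3*(-11)^2 + 2*(-11)^1 - 5 = (58564) + (-10648) + (-363) + (-22) + (-5) = 47526; answer 47526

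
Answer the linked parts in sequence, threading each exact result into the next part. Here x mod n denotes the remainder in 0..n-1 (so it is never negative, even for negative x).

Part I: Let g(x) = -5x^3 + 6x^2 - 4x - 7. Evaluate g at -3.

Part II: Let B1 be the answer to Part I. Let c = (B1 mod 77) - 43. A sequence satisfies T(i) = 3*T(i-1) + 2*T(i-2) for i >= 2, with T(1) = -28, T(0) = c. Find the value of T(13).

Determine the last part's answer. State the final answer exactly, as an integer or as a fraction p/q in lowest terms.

-106811902

Part I: -5*(-3)^3 + 6*(-3)^2 - 4*(-3)^1 - 7 = (135) + (54) + (12) + (-7) = 194; answer 194
Part II: B1 = 194; c = -3; T(2) = 3*(-28) + 2*(-3) = -90; iterating: T(2)=-90, T(3)=-326, T(4)=-1158, T(5)=-4126, T(6)=-14694, T(7)=-52334, T(8)=-186390, T(9)=-663838, T(10)=-2364294, T(11)=-8420558, T(12)=-29990262, T(13)=-106811902; answer -106811902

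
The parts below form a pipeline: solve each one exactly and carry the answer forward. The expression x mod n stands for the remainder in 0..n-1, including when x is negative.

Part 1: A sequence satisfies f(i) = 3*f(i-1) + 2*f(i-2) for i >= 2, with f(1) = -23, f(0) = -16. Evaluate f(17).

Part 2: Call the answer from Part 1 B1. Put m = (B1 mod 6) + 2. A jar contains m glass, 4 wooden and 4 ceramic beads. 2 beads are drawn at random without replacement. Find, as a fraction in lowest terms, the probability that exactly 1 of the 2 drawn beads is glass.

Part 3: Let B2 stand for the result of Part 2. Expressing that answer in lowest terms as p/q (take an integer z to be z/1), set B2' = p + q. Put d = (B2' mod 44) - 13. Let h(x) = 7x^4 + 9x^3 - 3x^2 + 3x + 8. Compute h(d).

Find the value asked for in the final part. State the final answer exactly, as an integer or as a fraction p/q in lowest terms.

1734246

Part 1: f(2) = 3*(-23) + 2*(-16) = -101; iterating: f(2)=-101, f(3)=-349, f(4)=-1249, f(5)=-4445, f(6)=-15833, f(7)=-56389, f(8)=-200833, f(9)=-715277, f(10)=-2547497, f(11)=-9073045, f(12)=-32314129, f(13)=-115088477, f(14)=-409893689, f(15)=-1459858021, f(16)=-5199361441, f(17)=-18517800365; answer -18517800365
Part 2: B1 = -18517800365; m = 3; total draws C(11,2) = 55; favorable C(3,1)*C(8,1) = 24; P = 24/55; answer 24/55
Part 3: B2 = 24/55; threaded value p + q = 79; d = 22; 7*(22)^4 + 9*(22)^3 - 3*(22)^2 + 3*(22)^1 + 8 = (1639792) + (95832) + (-1452) + (66) + (8) = 1734246; answer 1734246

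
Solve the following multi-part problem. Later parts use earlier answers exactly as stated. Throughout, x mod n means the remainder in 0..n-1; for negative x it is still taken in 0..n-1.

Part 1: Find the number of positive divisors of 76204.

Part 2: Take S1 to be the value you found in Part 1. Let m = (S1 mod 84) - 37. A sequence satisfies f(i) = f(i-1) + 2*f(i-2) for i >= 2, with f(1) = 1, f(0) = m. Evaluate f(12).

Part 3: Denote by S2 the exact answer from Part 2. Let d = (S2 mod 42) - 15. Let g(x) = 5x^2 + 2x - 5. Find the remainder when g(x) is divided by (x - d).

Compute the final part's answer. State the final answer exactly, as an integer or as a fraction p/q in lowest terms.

67

Part 1: 76204 = 2^2 * 19051; number of divisors = (2+1) * (1+1) = 6; answer 6
Part 2: S1 = 6; m = -31; f(2) = 1*(1) + 2*(-31) = -61; iterating: f(2)=-61, f(3)=-59, f(4)=-181, f(5)=-299, f(6)=-661, f(7)=-1259, f(8)=-2581, f(9)=-5099, f(10)=-10261, f(11)=-20459, f(12)=-40981; answer -40981
Part 3: S2 = -40981; d = -4; remainder = value at the root: 5*(-4)^2 + 2*(-4)^1 - 5 = (80) + (-8) + (-5) = 67; answer 67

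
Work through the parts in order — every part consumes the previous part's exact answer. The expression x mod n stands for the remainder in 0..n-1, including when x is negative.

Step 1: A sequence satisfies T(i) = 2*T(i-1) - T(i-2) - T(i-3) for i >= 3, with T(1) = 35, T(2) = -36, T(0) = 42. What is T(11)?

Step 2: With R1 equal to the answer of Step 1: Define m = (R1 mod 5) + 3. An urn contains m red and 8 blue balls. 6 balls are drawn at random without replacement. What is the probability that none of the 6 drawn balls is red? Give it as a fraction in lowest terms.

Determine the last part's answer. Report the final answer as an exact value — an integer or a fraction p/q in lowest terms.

1/33

Step 1: T(3) = 2*(-36) - 1*(35) - 1*(42) = -149; iterating: T(3)=-149, T(4)=-297, T(5)=-409, T(6)=-372, T(7)=-38, T(8)=705, T(9)=1820, T(10)=2973, T(11)=3421; answer 3421
Step 2: R1 = 3421; m = 4; total draws C(12,6) = 924; favorable C(8,6) = 28; P = 1/33; answer 1/33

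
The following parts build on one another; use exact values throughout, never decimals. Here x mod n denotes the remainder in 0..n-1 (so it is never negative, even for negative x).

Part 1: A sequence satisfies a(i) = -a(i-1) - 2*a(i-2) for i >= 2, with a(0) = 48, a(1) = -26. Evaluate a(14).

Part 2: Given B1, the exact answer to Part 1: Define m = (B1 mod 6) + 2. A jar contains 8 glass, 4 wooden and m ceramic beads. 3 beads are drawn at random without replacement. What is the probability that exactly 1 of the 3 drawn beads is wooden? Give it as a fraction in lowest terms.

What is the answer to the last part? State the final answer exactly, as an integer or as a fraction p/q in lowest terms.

91/204

Part 1: a(2) = -1*(-26) - 2*(48) = -70; iterating: a(2)=-70, a(3)=122, a(4)=18, a(5)=-262, a(6)=226, a(7)=298, a(8)=-750, a(9)=154, a(10)=1346, a(11)=-1654, a(12)=-1038, a(13)=4346, a(14)=-2270; answer -2270
Part 2: B1 = -2270; m = 6; total draws C(18,3) = 816; favorable C(4,1)*C(14,2) = 364; P = 91/204; answer 91/204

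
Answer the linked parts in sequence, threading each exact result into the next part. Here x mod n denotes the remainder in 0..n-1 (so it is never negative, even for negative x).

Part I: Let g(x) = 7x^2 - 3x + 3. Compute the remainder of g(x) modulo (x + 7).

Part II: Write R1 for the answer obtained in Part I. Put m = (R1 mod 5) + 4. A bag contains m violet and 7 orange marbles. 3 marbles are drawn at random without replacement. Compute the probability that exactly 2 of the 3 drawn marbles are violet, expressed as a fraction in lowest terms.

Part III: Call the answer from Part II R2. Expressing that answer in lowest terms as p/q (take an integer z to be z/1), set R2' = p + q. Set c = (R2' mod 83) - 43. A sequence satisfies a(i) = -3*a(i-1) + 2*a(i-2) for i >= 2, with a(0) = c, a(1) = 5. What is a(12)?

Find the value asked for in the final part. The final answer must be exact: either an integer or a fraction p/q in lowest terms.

4025869

Part I: remainder = value at the root: 7*(-7)^2 - 3*(-7)^1 + 3 = (343) + (21) + (3) = 367; answer 367
Part II: R1 = 367; m = 6; total draws C(13,3) = 286; favorable C(6,2)*C(7,1) = 105; P = 105/286; answer 105/286
Part III: R2 = 105/286; threaded value p + q = 391; c = 16; a(2) = -3*(5) + 2*(16) = 17; iterating: a(2)=17, a(3)=-41, a(4)=157, a(5)=-553, a(6)=1973, a(7)=-7025, a(8)=25021, a(9)=-89113, a(10)=317381, a(11)=-1130369, a(12)=4025869; answer 4025869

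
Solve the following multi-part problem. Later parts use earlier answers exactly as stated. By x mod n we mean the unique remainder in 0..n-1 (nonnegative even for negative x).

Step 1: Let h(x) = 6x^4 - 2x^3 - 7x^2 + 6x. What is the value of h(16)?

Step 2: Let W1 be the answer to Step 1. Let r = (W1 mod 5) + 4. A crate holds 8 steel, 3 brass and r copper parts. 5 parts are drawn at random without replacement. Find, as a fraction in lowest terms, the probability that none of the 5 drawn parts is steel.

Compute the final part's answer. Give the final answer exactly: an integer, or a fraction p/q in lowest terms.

Step 1: 6*(16)^4 - 2*(16)^3 - 7*(16)^2 + 6*(16)^1 = (393216) + (-8192) + (-1792) + (96) = 383328; answer 383328
Step 2: W1 = 383328; r = 7; total draws C(18,5) = 8568; favorable C(10,5) = 252; P = 1/34; answer 1/34

1/34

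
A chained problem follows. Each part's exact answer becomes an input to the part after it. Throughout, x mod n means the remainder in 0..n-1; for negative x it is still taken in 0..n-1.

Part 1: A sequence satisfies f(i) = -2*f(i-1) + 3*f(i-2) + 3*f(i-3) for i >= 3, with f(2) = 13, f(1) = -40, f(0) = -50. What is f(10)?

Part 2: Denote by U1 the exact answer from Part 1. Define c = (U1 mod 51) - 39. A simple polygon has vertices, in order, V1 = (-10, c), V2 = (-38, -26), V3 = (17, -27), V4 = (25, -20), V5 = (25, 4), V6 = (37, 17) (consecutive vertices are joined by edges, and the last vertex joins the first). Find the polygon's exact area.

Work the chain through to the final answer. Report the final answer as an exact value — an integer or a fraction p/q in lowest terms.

Part 1: f(3) = -2*(13) + 3*(-40) + 3*(-50) = -296; iterating: f(3)=-296, f(4)=511, f(5)=-1871, f(6)=4387, f(7)=-12854, f(8)=33256, f(9)=-91913, f(10)=245032; answer 245032
Part 2: U1 = 245032; c = -11; cross terms: (-10*-26 - -38*-11)=-158, (-38*-27 - 17*-26)=1468, (17*-20 - 25*-27)=335, (25*4 - 25*-20)=600, (25*17 - 37*4)=277, (37*-11 - -10*17)=-237; twice the area = |2285| = 2285; area = 2285/2; answer 2285/2

2285/2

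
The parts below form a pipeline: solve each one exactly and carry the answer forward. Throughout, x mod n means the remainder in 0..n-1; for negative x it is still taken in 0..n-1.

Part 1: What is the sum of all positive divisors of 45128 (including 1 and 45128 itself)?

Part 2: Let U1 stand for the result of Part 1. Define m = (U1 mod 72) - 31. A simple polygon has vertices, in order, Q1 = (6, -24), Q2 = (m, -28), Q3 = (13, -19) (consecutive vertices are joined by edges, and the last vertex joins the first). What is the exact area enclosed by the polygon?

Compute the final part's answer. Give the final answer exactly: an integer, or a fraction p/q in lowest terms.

7/2

Part 1: 45128 = 2^3 * 5641; sigma = (1 + 2 + 4 + 8) * (1 + 5641) = 15 * 5642 = 84630; answer 84630
Part 2: U1 = 84630; m = -1; cross terms: (6*-28 - -1*-24)=-192, (-1*-19 - 13*-28)=383, (13*-24 - 6*-19)=-198; twice the area = |-7| = 7; area = 7/2; answer 7/2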